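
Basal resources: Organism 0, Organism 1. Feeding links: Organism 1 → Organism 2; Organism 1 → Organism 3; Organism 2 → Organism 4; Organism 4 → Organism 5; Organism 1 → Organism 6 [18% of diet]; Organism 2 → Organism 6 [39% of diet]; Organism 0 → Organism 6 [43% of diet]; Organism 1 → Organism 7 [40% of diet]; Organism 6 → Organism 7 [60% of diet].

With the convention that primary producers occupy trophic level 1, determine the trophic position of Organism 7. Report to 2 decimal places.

2.83

Organism 2: 1 + 1 = 2
Organism 3: 1 + 1 = 2
Organism 4: 1 + 2 = 3
Organism 5: 1 + 3 = 4
Organism 6: 1 + (0.18×1 + 0.39×2 + 0.43×1) = 2.39
Organism 7: 1 + (0.4×1 + 0.6×2.39) = 2.834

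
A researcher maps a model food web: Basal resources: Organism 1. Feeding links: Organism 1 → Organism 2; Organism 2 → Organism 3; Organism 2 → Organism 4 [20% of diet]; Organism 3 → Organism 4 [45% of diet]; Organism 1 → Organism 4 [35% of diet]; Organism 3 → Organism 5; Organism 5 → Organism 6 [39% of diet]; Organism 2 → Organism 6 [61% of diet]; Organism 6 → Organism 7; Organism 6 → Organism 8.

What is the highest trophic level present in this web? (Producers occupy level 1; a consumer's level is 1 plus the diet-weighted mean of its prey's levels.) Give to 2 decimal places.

Organism 2: 1 + 1 = 2
Organism 3: 1 + 2 = 3
Organism 4: 1 + (0.2×2 + 0.45×3 + 0.35×1) = 3.1
Organism 5: 1 + 3 = 4
Organism 6: 1 + (0.39×4 + 0.61×2) = 3.78
Organism 7: 1 + 3.78 = 4.78
Organism 8: 1 + 3.78 = 4.78

4.78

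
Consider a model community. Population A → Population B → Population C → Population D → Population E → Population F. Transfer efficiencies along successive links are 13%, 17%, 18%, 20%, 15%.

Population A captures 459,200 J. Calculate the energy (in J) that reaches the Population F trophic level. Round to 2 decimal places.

Population B: 459200 × 0.13 = 59696 J
Population C: 59696 × 0.17 = 10148.32 J
Population D: 10148.32 × 0.18 = 1826.6976 J
Population E: 1826.6976 × 0.2 = 365.33952 J
Population F: 365.33952 × 0.15 = 54.800928 J

54.80 J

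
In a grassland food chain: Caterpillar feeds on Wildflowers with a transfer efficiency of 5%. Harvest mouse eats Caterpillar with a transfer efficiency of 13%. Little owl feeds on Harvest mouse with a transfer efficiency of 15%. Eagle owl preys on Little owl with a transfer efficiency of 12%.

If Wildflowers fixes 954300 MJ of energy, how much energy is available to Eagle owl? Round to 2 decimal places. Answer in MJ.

Caterpillar: 954300 × 0.05 = 47715 MJ
Harvest mouse: 47715 × 0.13 = 6202.95 MJ
Little owl: 6202.95 × 0.15 = 930.4425 MJ
Eagle owl: 930.4425 × 0.12 = 111.6531 MJ

111.65 MJ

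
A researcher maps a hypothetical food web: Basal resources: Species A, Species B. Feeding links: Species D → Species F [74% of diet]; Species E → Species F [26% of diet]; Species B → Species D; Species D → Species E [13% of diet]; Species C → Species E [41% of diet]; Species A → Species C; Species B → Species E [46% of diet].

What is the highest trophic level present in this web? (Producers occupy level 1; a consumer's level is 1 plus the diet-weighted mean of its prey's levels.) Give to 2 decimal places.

Species C: 1 + 1 = 2
Species D: 1 + 1 = 2
Species E: 1 + (0.41×2 + 0.46×1 + 0.13×2) = 2.54
Species F: 1 + (0.74×2 + 0.26×2.54) = 3.1404

3.14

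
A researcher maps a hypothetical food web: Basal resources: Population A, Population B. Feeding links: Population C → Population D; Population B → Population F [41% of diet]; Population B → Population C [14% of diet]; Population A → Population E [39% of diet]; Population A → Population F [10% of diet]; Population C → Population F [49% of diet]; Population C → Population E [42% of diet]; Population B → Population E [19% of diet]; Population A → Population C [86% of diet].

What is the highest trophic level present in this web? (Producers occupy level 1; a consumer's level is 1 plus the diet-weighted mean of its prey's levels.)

3

Population C: 1 + (0.14×1 + 0.86×1) = 2
Population D: 1 + 2 = 3
Population E: 1 + (0.42×2 + 0.19×1 + 0.39×1) = 2.42
Population F: 1 + (0.41×1 + 0.1×1 + 0.49×2) = 2.49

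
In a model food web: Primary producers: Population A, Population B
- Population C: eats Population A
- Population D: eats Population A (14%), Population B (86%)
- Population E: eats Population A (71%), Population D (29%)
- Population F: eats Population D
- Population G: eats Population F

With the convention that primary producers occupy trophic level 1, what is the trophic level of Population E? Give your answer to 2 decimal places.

2.29

Population C: 1 + 1 = 2
Population D: 1 + (0.14×1 + 0.86×1) = 2
Population E: 1 + (0.71×1 + 0.29×2) = 2.29
Population F: 1 + 2 = 3
Population G: 1 + 3 = 4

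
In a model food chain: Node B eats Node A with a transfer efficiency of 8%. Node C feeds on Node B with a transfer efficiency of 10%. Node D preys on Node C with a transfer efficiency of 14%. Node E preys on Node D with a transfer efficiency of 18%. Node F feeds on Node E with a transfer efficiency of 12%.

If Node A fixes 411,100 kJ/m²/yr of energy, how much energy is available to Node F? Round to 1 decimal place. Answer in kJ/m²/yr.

9.9 kJ/m²/yr

Node B: 411100 × 0.08 = 32888 kJ/m²/yr
Node C: 32888 × 0.1 = 3288.8 kJ/m²/yr
Node D: 3288.8 × 0.14 = 460.432 kJ/m²/yr
Node E: 460.432 × 0.18 = 82.87776 kJ/m²/yr
Node F: 82.87776 × 0.12 = 9.9453312 kJ/m²/yr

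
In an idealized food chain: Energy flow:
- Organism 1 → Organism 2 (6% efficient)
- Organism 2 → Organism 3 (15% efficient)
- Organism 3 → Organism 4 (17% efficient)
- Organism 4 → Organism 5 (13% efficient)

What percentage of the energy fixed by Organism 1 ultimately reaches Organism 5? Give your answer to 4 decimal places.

0.0199%

Product of link efficiencies: 0.06 × 0.15 × 0.17 × 0.13 = 0.0001989
As a percentage: 0.0001989 × 100 = 0.0199%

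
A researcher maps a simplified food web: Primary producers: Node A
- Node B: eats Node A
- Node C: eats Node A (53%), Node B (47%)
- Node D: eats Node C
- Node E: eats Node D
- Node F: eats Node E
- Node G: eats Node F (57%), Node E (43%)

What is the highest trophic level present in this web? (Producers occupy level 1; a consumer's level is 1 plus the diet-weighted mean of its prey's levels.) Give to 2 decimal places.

6.04

Node B: 1 + 1 = 2
Node C: 1 + (0.53×1 + 0.47×2) = 2.47
Node D: 1 + 2.47 = 3.47
Node E: 1 + 3.47 = 4.47
Node F: 1 + 4.47 = 5.47
Node G: 1 + (0.57×5.47 + 0.43×4.47) = 6.04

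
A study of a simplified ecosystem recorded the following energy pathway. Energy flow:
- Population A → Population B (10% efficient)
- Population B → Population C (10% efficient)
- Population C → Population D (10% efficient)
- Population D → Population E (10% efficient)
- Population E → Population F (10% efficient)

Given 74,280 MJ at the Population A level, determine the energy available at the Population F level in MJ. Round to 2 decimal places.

Population B: 74280 × 0.1 = 7428 MJ
Population C: 7428 × 0.1 = 742.8 MJ
Population D: 742.8 × 0.1 = 74.28 MJ
Population E: 74.28 × 0.1 = 7.428 MJ
Population F: 7.428 × 0.1 = 0.7428 MJ

0.74 MJ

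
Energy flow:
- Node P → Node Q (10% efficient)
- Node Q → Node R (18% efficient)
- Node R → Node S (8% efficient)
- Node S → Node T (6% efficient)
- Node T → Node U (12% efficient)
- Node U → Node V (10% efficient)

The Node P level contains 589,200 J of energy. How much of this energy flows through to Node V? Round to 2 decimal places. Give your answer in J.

Node Q: 589200 × 0.1 = 58920 J
Node R: 58920 × 0.18 = 10605.6 J
Node S: 10605.6 × 0.08 = 848.448 J
Node T: 848.448 × 0.06 = 50.90688 J
Node U: 50.90688 × 0.12 = 6.1088256 J
Node V: 6.1088256 × 0.1 = 0.61088256 J

0.61 J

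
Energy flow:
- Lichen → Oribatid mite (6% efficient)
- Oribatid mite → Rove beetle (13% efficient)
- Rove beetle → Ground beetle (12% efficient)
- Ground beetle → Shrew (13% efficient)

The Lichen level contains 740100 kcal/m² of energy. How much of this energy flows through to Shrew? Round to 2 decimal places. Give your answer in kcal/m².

90.06 kcal/m²

Oribatid mite: 740100 × 0.06 = 44406 kcal/m²
Rove beetle: 44406 × 0.13 = 5772.78 kcal/m²
Ground beetle: 5772.78 × 0.12 = 692.7336 kcal/m²
Shrew: 692.7336 × 0.13 = 90.055368 kcal/m²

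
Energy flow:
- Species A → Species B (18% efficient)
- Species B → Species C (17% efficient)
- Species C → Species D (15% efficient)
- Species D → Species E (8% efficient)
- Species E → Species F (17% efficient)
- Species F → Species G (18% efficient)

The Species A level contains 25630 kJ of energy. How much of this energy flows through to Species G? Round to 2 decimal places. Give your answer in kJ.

0.29 kJ

Species B: 25630 × 0.18 = 4613.4 kJ
Species C: 4613.4 × 0.17 = 784.278 kJ
Species D: 784.278 × 0.15 = 117.6417 kJ
Species E: 117.6417 × 0.08 = 9.411336 kJ
Species F: 9.411336 × 0.17 = 1.59992712 kJ
Species G: 1.59992712 × 0.18 = 0.2879868816 kJ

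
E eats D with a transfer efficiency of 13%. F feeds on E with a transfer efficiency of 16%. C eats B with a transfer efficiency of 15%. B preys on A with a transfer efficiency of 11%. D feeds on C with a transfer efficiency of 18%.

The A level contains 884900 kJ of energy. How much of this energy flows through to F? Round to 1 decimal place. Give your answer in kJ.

54.7 kJ

B: 884900 × 0.11 = 97339 kJ
C: 97339 × 0.15 = 14600.85 kJ
D: 14600.85 × 0.18 = 2628.153 kJ
E: 2628.153 × 0.13 = 341.65989 kJ
F: 341.65989 × 0.16 = 54.6655824 kJ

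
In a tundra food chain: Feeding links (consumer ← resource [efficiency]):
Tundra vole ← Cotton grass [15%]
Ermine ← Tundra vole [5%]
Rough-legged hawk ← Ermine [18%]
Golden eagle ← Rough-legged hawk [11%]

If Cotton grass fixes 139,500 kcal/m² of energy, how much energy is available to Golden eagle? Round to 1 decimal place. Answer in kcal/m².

20.7 kcal/m²

Tundra vole: 139500 × 0.15 = 20925 kcal/m²
Ermine: 20925 × 0.05 = 1046.25 kcal/m²
Rough-legged hawk: 1046.25 × 0.18 = 188.325 kcal/m²
Golden eagle: 188.325 × 0.11 = 20.71575 kcal/m²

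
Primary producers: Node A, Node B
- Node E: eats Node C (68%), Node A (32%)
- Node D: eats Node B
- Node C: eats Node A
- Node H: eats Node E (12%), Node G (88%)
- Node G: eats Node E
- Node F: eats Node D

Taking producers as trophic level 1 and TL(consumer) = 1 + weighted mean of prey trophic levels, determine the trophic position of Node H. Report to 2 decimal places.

Node C: 1 + 1 = 2
Node D: 1 + 1 = 2
Node E: 1 + (0.68×2 + 0.32×1) = 2.68
Node F: 1 + 2 = 3
Node G: 1 + 2.68 = 3.68
Node H: 1 + (0.12×2.68 + 0.88×3.68) = 4.56

4.56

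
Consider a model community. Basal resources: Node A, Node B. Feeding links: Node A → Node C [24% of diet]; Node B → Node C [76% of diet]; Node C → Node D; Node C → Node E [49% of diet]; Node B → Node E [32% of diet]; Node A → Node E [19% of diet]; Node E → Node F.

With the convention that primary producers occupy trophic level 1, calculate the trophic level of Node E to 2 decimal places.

Node C: 1 + (0.24×1 + 0.76×1) = 2
Node D: 1 + 2 = 3
Node E: 1 + (0.49×2 + 0.32×1 + 0.19×1) = 2.49
Node F: 1 + 2.49 = 3.49

2.49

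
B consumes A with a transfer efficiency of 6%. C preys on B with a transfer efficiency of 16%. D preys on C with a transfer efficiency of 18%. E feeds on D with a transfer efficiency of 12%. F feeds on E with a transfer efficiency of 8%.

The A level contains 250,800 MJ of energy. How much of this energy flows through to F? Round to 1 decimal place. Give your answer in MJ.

B: 250800 × 0.06 = 15048 MJ
C: 15048 × 0.16 = 2407.68 MJ
D: 2407.68 × 0.18 = 433.3824 MJ
E: 433.3824 × 0.12 = 52.005888 MJ
F: 52.005888 × 0.08 = 4.16047104 MJ

4.2 MJ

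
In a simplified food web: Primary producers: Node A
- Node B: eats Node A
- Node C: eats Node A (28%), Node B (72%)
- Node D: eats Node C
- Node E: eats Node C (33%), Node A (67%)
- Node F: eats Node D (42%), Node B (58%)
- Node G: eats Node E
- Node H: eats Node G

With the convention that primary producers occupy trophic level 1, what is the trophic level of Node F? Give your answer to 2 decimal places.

3.72

Node B: 1 + 1 = 2
Node C: 1 + (0.28×1 + 0.72×2) = 2.72
Node D: 1 + 2.72 = 3.72
Node E: 1 + (0.33×2.72 + 0.67×1) = 2.5676
Node F: 1 + (0.42×3.72 + 0.58×2) = 3.7224
Node G: 1 + 2.5676 = 3.5676
Node H: 1 + 3.5676 = 4.5676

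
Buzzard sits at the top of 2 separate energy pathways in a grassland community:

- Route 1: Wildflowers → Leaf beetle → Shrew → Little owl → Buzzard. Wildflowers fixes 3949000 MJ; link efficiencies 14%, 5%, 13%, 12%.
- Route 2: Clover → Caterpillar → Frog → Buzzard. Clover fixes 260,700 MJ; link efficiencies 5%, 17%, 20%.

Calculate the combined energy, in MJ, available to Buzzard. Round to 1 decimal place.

Route 1: 3949000 × 0.14 × 0.05 × 0.13 × 0.12 = 431.2308 MJ
Route 2: 260700 × 0.05 × 0.17 × 0.2 = 443.19 MJ
Total at Buzzard: 431.2308 + 443.19 = 874.4208 MJ

874.4 MJ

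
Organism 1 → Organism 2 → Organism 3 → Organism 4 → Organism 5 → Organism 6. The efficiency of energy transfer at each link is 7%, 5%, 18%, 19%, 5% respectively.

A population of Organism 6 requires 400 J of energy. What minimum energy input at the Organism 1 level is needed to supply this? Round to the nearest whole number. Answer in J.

Cumulative transfer efficiency: 0.07 × 0.05 × 0.18 × 0.19 × 0.05 = 0.000005985
Organism 1 energy = 400 / 0.000005985 = 66833751 J

66833751 J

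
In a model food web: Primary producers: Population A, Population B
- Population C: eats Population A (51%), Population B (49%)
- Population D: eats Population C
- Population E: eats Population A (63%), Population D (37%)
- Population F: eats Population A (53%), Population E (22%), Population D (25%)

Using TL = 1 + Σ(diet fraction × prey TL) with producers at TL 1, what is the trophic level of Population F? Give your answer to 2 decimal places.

2.88

Population C: 1 + (0.51×1 + 0.49×1) = 2
Population D: 1 + 2 = 3
Population E: 1 + (0.63×1 + 0.37×3) = 2.74
Population F: 1 + (0.53×1 + 0.22×2.74 + 0.25×3) = 2.8828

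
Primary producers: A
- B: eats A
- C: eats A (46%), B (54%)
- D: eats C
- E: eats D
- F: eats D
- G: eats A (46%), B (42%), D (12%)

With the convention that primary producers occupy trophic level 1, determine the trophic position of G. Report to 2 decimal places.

B: 1 + 1 = 2
C: 1 + (0.46×1 + 0.54×2) = 2.54
D: 1 + 2.54 = 3.54
E: 1 + 3.54 = 4.54
F: 1 + 3.54 = 4.54
G: 1 + (0.46×1 + 0.42×2 + 0.12×3.54) = 2.7248

2.72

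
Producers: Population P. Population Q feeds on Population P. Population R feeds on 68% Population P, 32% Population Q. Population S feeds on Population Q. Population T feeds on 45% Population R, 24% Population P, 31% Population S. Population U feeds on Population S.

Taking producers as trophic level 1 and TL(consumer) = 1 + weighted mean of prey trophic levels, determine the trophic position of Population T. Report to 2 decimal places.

3.21

Population Q: 1 + 1 = 2
Population R: 1 + (0.68×1 + 0.32×2) = 2.32
Population S: 1 + 2 = 3
Population T: 1 + (0.45×2.32 + 0.24×1 + 0.31×3) = 3.214
Population U: 1 + 3 = 4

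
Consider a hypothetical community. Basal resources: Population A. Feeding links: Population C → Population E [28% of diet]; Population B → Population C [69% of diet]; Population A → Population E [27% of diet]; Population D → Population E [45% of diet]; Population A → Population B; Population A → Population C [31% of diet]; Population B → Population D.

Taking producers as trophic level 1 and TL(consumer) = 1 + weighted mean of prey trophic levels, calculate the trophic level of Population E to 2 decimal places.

Population B: 1 + 1 = 2
Population C: 1 + (0.69×2 + 0.31×1) = 2.69
Population D: 1 + 2 = 3
Population E: 1 + (0.45×3 + 0.28×2.69 + 0.27×1) = 3.3732

3.37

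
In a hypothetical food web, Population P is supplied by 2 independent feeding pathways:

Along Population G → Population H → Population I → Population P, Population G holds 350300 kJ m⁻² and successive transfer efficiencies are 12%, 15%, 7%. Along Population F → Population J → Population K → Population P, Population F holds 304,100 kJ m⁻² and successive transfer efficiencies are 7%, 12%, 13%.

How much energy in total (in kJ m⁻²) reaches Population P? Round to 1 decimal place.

773.5 kJ m⁻²

Via Population G: 350300 × 0.12 × 0.15 × 0.07 = 441.378 kJ m⁻²
Via Population F: 304100 × 0.07 × 0.12 × 0.13 = 332.0772 kJ m⁻²
Total at Population P: 441.378 + 332.0772 = 773.4552 kJ m⁻²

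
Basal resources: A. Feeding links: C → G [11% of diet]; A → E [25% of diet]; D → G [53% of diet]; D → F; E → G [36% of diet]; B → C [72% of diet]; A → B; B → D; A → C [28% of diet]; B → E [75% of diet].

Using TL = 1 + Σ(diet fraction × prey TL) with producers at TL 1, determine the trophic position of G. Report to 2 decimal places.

3.88

B: 1 + 1 = 2
C: 1 + (0.72×2 + 0.28×1) = 2.72
D: 1 + 2 = 3
E: 1 + (0.75×2 + 0.25×1) = 2.75
F: 1 + 3 = 4
G: 1 + (0.11×2.72 + 0.53×3 + 0.36×2.75) = 3.8792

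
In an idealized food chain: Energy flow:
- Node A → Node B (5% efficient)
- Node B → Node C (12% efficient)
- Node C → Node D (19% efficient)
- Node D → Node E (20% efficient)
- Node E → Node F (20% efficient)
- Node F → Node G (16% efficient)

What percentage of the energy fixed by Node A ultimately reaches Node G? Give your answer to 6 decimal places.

0.000730%

Product of link efficiencies: 0.05 × 0.12 × 0.19 × 0.2 × 0.2 × 0.16 = 0.000007296
As a percentage: 0.000007296 × 100 = 0.000730%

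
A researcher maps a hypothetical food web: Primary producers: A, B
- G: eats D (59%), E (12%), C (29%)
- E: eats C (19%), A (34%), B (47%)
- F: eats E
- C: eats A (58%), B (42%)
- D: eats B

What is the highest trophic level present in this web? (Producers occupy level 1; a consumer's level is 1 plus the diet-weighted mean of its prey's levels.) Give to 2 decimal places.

3.19

C: 1 + (0.58×1 + 0.42×1) = 2
D: 1 + 1 = 2
E: 1 + (0.19×2 + 0.34×1 + 0.47×1) = 2.19
F: 1 + 2.19 = 3.19
G: 1 + (0.59×2 + 0.12×2.19 + 0.29×2) = 3.0228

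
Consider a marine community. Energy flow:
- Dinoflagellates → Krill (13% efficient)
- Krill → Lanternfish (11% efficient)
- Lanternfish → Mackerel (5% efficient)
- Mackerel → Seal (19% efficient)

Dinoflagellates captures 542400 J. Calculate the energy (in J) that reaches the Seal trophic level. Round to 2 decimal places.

73.69 J

Krill: 542400 × 0.13 = 70512 J
Lanternfish: 70512 × 0.11 = 7756.32 J
Mackerel: 7756.32 × 0.05 = 387.816 J
Seal: 387.816 × 0.19 = 73.68504 J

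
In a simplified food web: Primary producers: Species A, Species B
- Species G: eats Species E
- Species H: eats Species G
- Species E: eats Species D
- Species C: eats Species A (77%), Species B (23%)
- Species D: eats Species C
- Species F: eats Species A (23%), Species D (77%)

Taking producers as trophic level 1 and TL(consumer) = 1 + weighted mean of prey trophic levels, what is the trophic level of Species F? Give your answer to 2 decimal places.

3.54

Species C: 1 + (0.77×1 + 0.23×1) = 2
Species D: 1 + 2 = 3
Species E: 1 + 3 = 4
Species F: 1 + (0.23×1 + 0.77×3) = 3.54
Species G: 1 + 4 = 5
Species H: 1 + 5 = 6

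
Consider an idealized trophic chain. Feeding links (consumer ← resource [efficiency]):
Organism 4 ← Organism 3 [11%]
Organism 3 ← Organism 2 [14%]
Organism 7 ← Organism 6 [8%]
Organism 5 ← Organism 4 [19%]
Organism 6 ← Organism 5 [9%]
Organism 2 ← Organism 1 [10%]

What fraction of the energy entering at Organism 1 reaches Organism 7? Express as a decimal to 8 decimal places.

0.00000211

Product of link efficiencies: 0.1 × 0.14 × 0.11 × 0.19 × 0.09 × 0.08 = 0.00000210672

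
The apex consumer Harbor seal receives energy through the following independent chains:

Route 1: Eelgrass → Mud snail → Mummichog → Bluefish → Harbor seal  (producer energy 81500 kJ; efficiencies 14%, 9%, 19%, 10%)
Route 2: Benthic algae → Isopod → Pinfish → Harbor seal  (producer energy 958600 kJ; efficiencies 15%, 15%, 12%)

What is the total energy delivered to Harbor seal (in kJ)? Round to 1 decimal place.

2607.7 kJ

Route 1: 81500 × 0.14 × 0.09 × 0.19 × 0.1 = 19.5111 kJ
Route 2: 958600 × 0.15 × 0.15 × 0.12 = 2588.22 kJ
Total at Harbor seal: 19.5111 + 2588.22 = 2607.7311 kJ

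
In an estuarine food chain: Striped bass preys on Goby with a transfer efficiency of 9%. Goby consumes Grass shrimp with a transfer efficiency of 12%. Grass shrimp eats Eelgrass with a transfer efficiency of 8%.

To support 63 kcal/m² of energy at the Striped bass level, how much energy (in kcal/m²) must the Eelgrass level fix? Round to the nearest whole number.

Cumulative transfer efficiency: 0.08 × 0.12 × 0.09 = 0.000864
Eelgrass energy = 63 / 0.000864 = 72917 kcal/m²

72917 kcal/m²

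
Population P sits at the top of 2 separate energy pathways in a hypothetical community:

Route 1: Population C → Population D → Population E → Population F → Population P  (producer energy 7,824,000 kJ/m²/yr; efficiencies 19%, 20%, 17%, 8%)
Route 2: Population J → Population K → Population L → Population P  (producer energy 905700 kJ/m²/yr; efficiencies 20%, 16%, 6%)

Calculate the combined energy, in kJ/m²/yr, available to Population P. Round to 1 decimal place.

5782.4 kJ/m²/yr

Route 1: 7824000 × 0.19 × 0.2 × 0.17 × 0.08 = 4043.4432 kJ/m²/yr
Route 2: 905700 × 0.2 × 0.16 × 0.06 = 1738.944 kJ/m²/yr
Total at Population P: 4043.4432 + 1738.944 = 5782.3872 kJ/m²/yr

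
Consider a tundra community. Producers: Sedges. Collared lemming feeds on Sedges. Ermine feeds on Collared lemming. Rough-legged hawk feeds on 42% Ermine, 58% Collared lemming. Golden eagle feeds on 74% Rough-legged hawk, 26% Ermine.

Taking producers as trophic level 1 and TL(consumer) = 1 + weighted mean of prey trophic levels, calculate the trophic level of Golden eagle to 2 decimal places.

4.31

Collared lemming: 1 + 1 = 2
Ermine: 1 + 2 = 3
Rough-legged hawk: 1 + (0.42×3 + 0.58×2) = 3.42
Golden eagle: 1 + (0.74×3.42 + 0.26×3) = 4.3108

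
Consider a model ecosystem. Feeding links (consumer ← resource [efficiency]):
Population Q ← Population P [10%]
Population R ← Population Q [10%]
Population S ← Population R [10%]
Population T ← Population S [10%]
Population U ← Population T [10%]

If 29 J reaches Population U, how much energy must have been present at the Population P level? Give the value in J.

2900000 J

Cumulative transfer efficiency: 0.1 × 0.1 × 0.1 × 0.1 × 0.1 = 0.00001
Population P energy = 29 / 0.00001 = 2900000 J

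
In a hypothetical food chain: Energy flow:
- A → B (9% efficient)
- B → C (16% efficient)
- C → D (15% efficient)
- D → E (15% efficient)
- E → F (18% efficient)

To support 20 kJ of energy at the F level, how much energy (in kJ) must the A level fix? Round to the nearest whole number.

342936 kJ

Cumulative transfer efficiency: 0.09 × 0.16 × 0.15 × 0.15 × 0.18 = 0.00005832
A energy = 20 / 0.00005832 = 342936 kJ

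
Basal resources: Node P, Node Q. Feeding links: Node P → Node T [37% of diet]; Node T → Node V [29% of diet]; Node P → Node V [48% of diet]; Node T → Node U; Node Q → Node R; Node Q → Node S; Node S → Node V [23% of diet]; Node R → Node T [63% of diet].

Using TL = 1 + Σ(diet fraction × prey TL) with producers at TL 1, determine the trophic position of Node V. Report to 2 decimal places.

Node R: 1 + 1 = 2
Node S: 1 + 1 = 2
Node T: 1 + (0.63×2 + 0.37×1) = 2.63
Node U: 1 + 2.63 = 3.63
Node V: 1 + (0.29×2.63 + 0.48×1 + 0.23×2) = 2.7027

2.70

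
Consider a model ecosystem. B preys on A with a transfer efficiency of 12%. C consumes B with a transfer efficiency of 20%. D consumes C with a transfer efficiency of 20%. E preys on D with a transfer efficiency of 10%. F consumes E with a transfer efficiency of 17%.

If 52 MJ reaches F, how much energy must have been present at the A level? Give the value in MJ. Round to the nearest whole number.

637255 MJ

Cumulative transfer efficiency: 0.12 × 0.2 × 0.2 × 0.1 × 0.17 = 0.0000816
A energy = 52 / 0.0000816 = 637255 MJ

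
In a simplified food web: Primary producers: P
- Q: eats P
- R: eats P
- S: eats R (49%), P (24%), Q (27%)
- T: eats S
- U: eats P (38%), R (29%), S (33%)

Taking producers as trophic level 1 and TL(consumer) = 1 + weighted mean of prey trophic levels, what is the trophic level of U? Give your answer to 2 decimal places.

2.87

Q: 1 + 1 = 2
R: 1 + 1 = 2
S: 1 + (0.49×2 + 0.24×1 + 0.27×2) = 2.76
T: 1 + 2.76 = 3.76
U: 1 + (0.38×1 + 0.29×2 + 0.33×2.76) = 2.8708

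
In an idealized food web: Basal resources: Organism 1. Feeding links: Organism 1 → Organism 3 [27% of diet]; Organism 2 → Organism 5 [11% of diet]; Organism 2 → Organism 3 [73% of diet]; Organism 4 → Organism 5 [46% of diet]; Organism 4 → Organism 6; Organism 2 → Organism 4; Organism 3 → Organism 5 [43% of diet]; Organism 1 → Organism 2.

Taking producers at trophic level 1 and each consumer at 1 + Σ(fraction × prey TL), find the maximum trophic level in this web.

4

Organism 2: 1 + 1 = 2
Organism 3: 1 + (0.73×2 + 0.27×1) = 2.73
Organism 4: 1 + 2 = 3
Organism 5: 1 + (0.46×3 + 0.11×2 + 0.43×2.73) = 3.7739
Organism 6: 1 + 3 = 4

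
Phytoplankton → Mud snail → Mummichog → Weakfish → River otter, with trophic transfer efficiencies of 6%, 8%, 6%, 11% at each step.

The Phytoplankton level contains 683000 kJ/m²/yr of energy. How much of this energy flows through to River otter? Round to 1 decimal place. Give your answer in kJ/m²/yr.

Mud snail: 683000 × 0.06 = 40980 kJ/m²/yr
Mummichog: 40980 × 0.08 = 3278.4 kJ/m²/yr
Weakfish: 3278.4 × 0.06 = 196.704 kJ/m²/yr
River otter: 196.704 × 0.11 = 21.63744 kJ/m²/yr

21.6 kJ/m²/yr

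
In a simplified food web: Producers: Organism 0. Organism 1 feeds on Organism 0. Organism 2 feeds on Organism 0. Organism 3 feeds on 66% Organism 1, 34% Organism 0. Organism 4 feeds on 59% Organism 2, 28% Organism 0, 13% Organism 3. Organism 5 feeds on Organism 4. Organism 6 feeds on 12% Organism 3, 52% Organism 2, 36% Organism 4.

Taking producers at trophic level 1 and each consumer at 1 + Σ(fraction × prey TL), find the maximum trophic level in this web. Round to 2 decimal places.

Organism 1: 1 + 1 = 2
Organism 2: 1 + 1 = 2
Organism 3: 1 + (0.66×2 + 0.34×1) = 2.66
Organism 4: 1 + (0.59×2 + 0.28×1 + 0.13×2.66) = 2.8058
Organism 5: 1 + 2.8058 = 3.8058
Organism 6: 1 + (0.12×2.66 + 0.52×2 + 0.36×2.8058) = 3.369288

3.81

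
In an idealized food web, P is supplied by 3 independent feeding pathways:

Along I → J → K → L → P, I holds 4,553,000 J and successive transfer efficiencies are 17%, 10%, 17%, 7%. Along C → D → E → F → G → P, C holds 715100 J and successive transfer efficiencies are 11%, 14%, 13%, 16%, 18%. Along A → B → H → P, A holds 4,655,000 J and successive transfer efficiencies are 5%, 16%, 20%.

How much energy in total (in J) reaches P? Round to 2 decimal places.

Via I: 4553000 × 0.17 × 0.1 × 0.17 × 0.07 = 921.0719 J
Via C: 715100 × 0.11 × 0.14 × 0.13 × 0.16 × 0.18 = 41.23094976 J
Via A: 4655000 × 0.05 × 0.16 × 0.2 = 7448 J
Total at P: 921.0719 + 41.23094976 + 7448 = 8410.30284976 J

8410.30 J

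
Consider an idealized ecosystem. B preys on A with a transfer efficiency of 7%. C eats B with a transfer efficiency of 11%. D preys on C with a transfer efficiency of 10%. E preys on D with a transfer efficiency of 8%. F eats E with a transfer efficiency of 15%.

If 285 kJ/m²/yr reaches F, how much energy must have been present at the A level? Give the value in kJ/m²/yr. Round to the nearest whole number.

30844156 kJ/m²/yr

Cumulative transfer efficiency: 0.07 × 0.11 × 0.1 × 0.08 × 0.15 = 0.00000924
A energy = 285 / 0.00000924 = 30844156 kJ/m²/yr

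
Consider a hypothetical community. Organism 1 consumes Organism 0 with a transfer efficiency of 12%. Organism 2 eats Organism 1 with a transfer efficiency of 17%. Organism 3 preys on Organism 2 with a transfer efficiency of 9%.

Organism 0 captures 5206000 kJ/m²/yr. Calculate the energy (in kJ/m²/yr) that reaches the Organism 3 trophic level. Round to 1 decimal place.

Organism 1: 5206000 × 0.12 = 624720 kJ/m²/yr
Organism 2: 624720 × 0.17 = 106202.4 kJ/m²/yr
Organism 3: 106202.4 × 0.09 = 9558.216 kJ/m²/yr

9558.2 kJ/m²/yr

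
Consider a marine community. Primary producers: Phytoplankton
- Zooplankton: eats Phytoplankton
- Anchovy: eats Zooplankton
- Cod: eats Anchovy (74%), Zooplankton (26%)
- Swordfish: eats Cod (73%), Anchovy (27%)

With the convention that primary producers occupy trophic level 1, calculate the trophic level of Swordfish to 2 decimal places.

Zooplankton: 1 + 1 = 2
Anchovy: 1 + 2 = 3
Cod: 1 + (0.74×3 + 0.26×2) = 3.74
Swordfish: 1 + (0.73×3.74 + 0.27×3) = 4.5402

4.54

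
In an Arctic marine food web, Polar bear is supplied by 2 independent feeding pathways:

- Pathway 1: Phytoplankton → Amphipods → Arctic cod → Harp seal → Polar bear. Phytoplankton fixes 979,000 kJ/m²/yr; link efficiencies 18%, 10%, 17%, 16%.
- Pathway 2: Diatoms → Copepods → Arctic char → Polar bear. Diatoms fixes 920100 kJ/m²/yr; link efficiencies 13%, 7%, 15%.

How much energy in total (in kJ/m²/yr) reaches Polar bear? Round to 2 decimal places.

Pathway 1: 979000 × 0.18 × 0.1 × 0.17 × 0.16 = 479.3184 kJ/m²/yr
Pathway 2: 920100 × 0.13 × 0.07 × 0.15 = 1255.9365 kJ/m²/yr
Total at Polar bear: 479.3184 + 1255.9365 = 1735.2549 kJ/m²/yr

1735.25 kJ/m²/yr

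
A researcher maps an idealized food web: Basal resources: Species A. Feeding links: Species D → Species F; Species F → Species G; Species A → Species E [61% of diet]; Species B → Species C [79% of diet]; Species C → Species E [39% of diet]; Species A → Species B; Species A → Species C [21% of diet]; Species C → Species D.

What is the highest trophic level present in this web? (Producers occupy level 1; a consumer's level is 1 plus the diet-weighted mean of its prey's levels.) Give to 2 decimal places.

5.79

Species B: 1 + 1 = 2
Species C: 1 + (0.21×1 + 0.79×2) = 2.79
Species D: 1 + 2.79 = 3.79
Species E: 1 + (0.61×1 + 0.39×2.79) = 2.6981
Species F: 1 + 3.79 = 4.79
Species G: 1 + 4.79 = 5.79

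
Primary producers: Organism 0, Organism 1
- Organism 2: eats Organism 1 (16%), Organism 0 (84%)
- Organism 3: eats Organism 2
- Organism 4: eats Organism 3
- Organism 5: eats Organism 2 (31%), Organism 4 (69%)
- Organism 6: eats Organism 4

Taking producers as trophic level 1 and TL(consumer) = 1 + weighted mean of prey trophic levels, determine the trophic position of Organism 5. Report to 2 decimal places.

Organism 2: 1 + (0.16×1 + 0.84×1) = 2
Organism 3: 1 + 2 = 3
Organism 4: 1 + 3 = 4
Organism 5: 1 + (0.31×2 + 0.69×4) = 4.38
Organism 6: 1 + 4 = 5

4.38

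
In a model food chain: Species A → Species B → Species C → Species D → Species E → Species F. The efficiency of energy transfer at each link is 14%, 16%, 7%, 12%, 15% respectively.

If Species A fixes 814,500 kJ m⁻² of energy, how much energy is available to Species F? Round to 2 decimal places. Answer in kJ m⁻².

22.99 kJ m⁻²

Species B: 814500 × 0.14 = 114030 kJ m⁻²
Species C: 114030 × 0.16 = 18244.8 kJ m⁻²
Species D: 18244.8 × 0.07 = 1277.136 kJ m⁻²
Species E: 1277.136 × 0.12 = 153.25632 kJ m⁻²
Species F: 153.25632 × 0.15 = 22.988448 kJ m⁻²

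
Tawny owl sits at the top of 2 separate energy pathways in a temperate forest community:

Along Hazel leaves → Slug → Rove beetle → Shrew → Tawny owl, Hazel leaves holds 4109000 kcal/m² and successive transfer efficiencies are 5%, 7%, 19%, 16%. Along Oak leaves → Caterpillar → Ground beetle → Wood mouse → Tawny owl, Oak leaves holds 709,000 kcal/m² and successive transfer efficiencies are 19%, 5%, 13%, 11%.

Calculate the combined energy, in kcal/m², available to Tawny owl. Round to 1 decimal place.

533.5 kcal/m²

Via Hazel leaves: 4109000 × 0.05 × 0.07 × 0.19 × 0.16 = 437.1976 kcal/m²
Via Oak leaves: 709000 × 0.19 × 0.05 × 0.13 × 0.11 = 96.31765 kcal/m²
Total at Tawny owl: 437.1976 + 96.31765 = 533.51525 kcal/m²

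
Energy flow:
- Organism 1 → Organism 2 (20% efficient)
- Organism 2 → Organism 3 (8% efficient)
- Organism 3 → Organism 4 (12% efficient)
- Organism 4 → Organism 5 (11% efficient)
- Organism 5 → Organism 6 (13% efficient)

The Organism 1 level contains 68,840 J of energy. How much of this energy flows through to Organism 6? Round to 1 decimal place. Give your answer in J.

1.9 J

Organism 2: 68840 × 0.2 = 13768 J
Organism 3: 13768 × 0.08 = 1101.44 J
Organism 4: 1101.44 × 0.12 = 132.1728 J
Organism 5: 132.1728 × 0.11 = 14.539008 J
Organism 6: 14.539008 × 0.13 = 1.89007104 J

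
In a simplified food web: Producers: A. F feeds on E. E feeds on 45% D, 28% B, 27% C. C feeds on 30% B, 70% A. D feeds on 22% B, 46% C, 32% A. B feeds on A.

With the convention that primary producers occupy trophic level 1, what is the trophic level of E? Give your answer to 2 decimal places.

3.45

B: 1 + 1 = 2
C: 1 + (0.3×2 + 0.7×1) = 2.3
D: 1 + (0.22×2 + 0.46×2.3 + 0.32×1) = 2.818
E: 1 + (0.45×2.818 + 0.28×2 + 0.27×2.3) = 3.4491
F: 1 + 3.4491 = 4.4491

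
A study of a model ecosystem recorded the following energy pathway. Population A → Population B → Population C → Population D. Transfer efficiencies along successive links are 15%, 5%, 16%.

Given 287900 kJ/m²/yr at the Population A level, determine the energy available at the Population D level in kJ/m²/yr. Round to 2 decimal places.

345.48 kJ/m²/yr

Population B: 287900 × 0.15 = 43185 kJ/m²/yr
Population C: 43185 × 0.05 = 2159.25 kJ/m²/yr
Population D: 2159.25 × 0.16 = 345.48 kJ/m²/yr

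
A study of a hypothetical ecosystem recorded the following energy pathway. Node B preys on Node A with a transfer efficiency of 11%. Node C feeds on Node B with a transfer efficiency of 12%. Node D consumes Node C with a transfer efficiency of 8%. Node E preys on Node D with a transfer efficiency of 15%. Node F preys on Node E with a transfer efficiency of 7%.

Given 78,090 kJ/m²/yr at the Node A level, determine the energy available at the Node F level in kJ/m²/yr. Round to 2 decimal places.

Node B: 78090 × 0.11 = 8589.9 kJ/m²/yr
Node C: 8589.9 × 0.12 = 1030.788 kJ/m²/yr
Node D: 1030.788 × 0.08 = 82.46304 kJ/m²/yr
Node E: 82.46304 × 0.15 = 12.369456 kJ/m²/yr
Node F: 12.369456 × 0.07 = 0.86586192 kJ/m²/yr

0.87 kJ/m²/yr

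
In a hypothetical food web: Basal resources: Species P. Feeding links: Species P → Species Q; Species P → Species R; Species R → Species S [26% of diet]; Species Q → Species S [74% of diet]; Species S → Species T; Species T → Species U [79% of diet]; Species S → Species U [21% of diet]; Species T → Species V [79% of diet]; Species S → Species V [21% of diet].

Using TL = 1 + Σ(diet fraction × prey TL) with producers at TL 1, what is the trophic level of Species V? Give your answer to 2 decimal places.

Species Q: 1 + 1 = 2
Species R: 1 + 1 = 2
Species S: 1 + (0.26×2 + 0.74×2) = 3
Species T: 1 + 3 = 4
Species U: 1 + (0.79×4 + 0.21×3) = 4.79
Species V: 1 + (0.79×4 + 0.21×3) = 4.79

4.79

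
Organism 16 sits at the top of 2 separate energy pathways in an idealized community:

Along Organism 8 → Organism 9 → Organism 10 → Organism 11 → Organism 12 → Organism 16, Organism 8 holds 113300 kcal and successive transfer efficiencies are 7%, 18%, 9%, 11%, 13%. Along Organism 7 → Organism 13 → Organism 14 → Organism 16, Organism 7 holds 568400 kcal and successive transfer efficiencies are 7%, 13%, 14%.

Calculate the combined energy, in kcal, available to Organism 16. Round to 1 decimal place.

726.0 kcal

Via Organism 8: 113300 × 0.07 × 0.18 × 0.09 × 0.11 × 0.13 = 1.83729546 kcal
Via Organism 7: 568400 × 0.07 × 0.13 × 0.14 = 724.1416 kcal
Total at Organism 16: 1.83729546 + 724.1416 = 725.97889546 kcal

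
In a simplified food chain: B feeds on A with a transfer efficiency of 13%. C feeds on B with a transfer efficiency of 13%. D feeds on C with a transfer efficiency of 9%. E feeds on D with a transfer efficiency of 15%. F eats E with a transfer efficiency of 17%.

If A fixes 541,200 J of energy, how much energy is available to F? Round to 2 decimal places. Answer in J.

20.99 J

B: 541200 × 0.13 = 70356 J
C: 70356 × 0.13 = 9146.28 J
D: 9146.28 × 0.09 = 823.1652 J
E: 823.1652 × 0.15 = 123.47478 J
F: 123.47478 × 0.17 = 20.9907126 J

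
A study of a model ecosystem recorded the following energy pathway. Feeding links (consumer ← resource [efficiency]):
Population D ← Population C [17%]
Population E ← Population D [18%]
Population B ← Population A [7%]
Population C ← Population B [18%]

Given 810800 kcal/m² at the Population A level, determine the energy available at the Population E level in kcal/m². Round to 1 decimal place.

312.6 kcal/m²

Population B: 810800 × 0.07 = 56756 kcal/m²
Population C: 56756 × 0.18 = 10216.08 kcal/m²
Population D: 10216.08 × 0.17 = 1736.7336 kcal/m²
Population E: 1736.7336 × 0.18 = 312.612048 kcal/m²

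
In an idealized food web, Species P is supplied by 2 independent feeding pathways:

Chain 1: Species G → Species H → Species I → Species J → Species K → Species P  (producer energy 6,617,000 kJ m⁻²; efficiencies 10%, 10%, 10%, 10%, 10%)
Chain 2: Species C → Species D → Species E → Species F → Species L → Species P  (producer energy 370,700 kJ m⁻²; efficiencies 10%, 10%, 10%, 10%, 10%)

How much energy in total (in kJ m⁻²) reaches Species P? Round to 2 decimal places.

Chain 1: 6617000 × 0.1 × 0.1 × 0.1 × 0.1 × 0.1 = 66.17 kJ m⁻²
Chain 2: 370700 × 0.1 × 0.1 × 0.1 × 0.1 × 0.1 = 3.707 kJ m⁻²
Total at Species P: 66.17 + 3.707 = 69.877 kJ m⁻²

69.88 kJ m⁻²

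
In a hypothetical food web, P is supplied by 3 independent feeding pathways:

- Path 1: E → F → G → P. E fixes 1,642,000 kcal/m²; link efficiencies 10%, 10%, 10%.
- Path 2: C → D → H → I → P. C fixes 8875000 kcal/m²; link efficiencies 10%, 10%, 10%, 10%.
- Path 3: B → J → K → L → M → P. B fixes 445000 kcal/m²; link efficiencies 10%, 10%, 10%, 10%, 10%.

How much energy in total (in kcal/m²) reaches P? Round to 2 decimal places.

2533.95 kcal/m²

Path 1: 1642000 × 0.1 × 0.1 × 0.1 = 1642 kcal/m²
Path 2: 8875000 × 0.1 × 0.1 × 0.1 × 0.1 = 887.5 kcal/m²
Path 3: 445000 × 0.1 × 0.1 × 0.1 × 0.1 × 0.1 = 4.45 kcal/m²
Total at P: 1642 + 887.5 + 4.45 = 2533.95 kcal/m²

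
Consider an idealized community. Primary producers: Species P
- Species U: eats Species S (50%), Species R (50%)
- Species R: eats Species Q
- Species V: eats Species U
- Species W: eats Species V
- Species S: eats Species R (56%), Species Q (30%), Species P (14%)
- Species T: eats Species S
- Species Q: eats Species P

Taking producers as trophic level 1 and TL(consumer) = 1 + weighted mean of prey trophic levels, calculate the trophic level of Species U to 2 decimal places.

4.21

Species Q: 1 + 1 = 2
Species R: 1 + 2 = 3
Species S: 1 + (0.56×3 + 0.3×2 + 0.14×1) = 3.42
Species T: 1 + 3.42 = 4.42
Species U: 1 + (0.5×3.42 + 0.5×3) = 4.21
Species V: 1 + 4.21 = 5.21
Species W: 1 + 5.21 = 6.21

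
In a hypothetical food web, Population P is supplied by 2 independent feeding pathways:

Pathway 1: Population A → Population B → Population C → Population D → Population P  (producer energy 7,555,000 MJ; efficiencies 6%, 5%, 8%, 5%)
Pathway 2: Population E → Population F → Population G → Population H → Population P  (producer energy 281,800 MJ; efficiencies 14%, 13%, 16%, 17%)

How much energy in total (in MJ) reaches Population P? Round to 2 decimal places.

Pathway 1: 7555000 × 0.06 × 0.05 × 0.08 × 0.05 = 90.66 MJ
Pathway 2: 281800 × 0.14 × 0.13 × 0.16 × 0.17 = 139.502272 MJ
Total at Population P: 90.66 + 139.502272 = 230.162272 MJ

230.16 MJ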